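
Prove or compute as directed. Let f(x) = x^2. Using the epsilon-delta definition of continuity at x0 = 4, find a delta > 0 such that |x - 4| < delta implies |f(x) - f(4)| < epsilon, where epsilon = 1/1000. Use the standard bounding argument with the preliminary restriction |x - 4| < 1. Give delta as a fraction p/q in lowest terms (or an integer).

Factor: |x^2 - (4)^2| = |x - 4| * |x + 4|.
Impose |x - 4| < 1 first. Then |x + 4| = |(x - 4) + 2*(4)| <= |x - 4| + 2*|4| < 1 + 8 = 9.
So |x^2 - (4)^2| < delta * 9.
We need delta * 9 <= 1/1000, i.e. delta <= 1/1000/9 = 1/9000.
Since 1/9000 < 1, this is tighter than 1; take delta = 1/9000.
So delta = 1/9000 works.

1/9000


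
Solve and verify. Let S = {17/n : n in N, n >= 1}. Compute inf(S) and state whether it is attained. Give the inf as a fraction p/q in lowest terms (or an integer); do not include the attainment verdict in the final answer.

Analysis:
- Values: 17, 17/2, 17/3, 17/4, ... strictly decreasing.
- The maximum is 17 (n=1); sup = 17 (attained).
- The set is bounded below by 0; 17/n -> 0 so 0 is the greatest lower bound.
- 0 is not in the set, so inf = 0 is not attained.
Conclusion: inf(S) = 0, not attained in S.

0


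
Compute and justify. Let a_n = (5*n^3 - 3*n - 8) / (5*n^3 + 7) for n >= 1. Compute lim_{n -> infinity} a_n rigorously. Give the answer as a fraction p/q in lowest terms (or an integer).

Divide numerator and denominator by n^3, the highest power:
numerator / n^3 = 5 - 3/n^2 - 8/n^3
denominator / n^3 = 5 + 7/n^3
As n -> infinity, all terms of the form c/n^k (k >= 1) tend to 0.
So numerator / n^3 -> 5 and denominator / n^3 -> 5.
Therefore lim a_n = 1.

1


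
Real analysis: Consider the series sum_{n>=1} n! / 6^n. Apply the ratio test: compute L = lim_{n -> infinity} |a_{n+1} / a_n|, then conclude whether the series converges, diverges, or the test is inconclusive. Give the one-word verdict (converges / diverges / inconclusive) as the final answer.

Let a_n denote the general term. Form the ratio a_{n+1}/a_n and simplify:
a_{n+1}/a_n = n/6 + 1/6
Take the limit as n -> infinity: L = infinity.
Since L = infinity > 1 (or L = infinity), the ratio test implies the series diverges.

diverges


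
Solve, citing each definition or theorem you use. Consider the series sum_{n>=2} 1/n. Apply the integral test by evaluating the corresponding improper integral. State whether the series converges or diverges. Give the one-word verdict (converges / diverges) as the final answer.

Let f(x) = 1/x. Then f is positive, continuous, and decreasing on [2, infinity), so the integral test applies.
Compute the improper integral int_{2}^infinity f(x) dx:
  antiderivative F(x) = log(x).
  As x -> infinity, log(x) -> infinity.
  So int = infinity - log(2) = infinity. By the integral test, the series diverges.

diverges


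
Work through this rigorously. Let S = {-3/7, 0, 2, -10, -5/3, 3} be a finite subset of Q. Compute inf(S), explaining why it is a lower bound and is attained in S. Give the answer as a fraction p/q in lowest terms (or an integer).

S is finite, so inf(S) = min(S).
Sorted increasing:
-10, -5/3, -3/7, 0, 2, 3
The extremum is -10.
For every x in S, x >= -10. And -10 is in S, so it is attained.
Therefore inf(S) = -10.

-10


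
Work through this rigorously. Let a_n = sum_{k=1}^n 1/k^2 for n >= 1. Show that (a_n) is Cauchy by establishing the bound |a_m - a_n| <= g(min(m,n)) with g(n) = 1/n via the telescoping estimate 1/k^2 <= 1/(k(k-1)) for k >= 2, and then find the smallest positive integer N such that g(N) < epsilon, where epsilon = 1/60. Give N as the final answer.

For m > n >= 1: |a_m - a_n| = sum_{k=n+1}^m 1/k^2.
Use 1/k^2 <= 1/(k(k-1)) = 1/(k-1) - 1/k for k >= 2:
sum_{k=n+1}^m 1/k^2 <= sum_{k=n+1}^m (1/(k-1) - 1/k) = 1/n - 1/m <= 1/n.
By symmetry the same bound holds with n,m swapped, so |a_m - a_n| <= 1/min(m,n) = g(min(m,n)). Since g(n) -> 0, (a_n) is Cauchy.
Now solve g(N) < 1/60: 1/N < 1/60 <=> N > 1/(1/60) = 60.
The smallest integer strictly greater than 60 is N = 61.
Check: g(61) = 1/61 < 1/60; g(60) = 1/60 >= 1/60. So N = 61.

61


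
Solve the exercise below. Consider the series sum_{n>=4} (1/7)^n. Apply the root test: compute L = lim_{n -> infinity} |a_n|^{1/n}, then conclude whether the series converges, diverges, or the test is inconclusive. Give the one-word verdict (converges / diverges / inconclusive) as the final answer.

Let a_n denote the general term. Form |a_n|^(1/n) and simplify:
|a_n|^(1/n) = 1/7
Take the limit as n -> infinity: L = 1/7.
Since L = 1/7 < 1, the root test implies convergence.

converges


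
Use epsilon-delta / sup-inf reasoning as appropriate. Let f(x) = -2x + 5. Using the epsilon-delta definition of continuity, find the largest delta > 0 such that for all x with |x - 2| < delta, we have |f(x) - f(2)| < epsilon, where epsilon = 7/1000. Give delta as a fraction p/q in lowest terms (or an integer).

We compute f(2) = -2*(2) + 5 = 1.
|f(x) - f(2)| = |-2x + 5 - (1)| = |-2(x - 2)| = 2|x - 2|.
We need 2|x - 2| < 7/1000, i.e. |x - 2| < 7/1000 / 2 = 7/2000.
So any delta <= 7/2000 works. Conversely, if delta > 7/2000, then x = 2 + 7/2000 satisfies |x - 2| = 7/2000 < delta but |f(x) - f(2)| = 2 * 7/2000 = 7/1000, which is not < 7/1000; so no larger delta works.
Hence the largest such delta is 7/2000.

7/2000


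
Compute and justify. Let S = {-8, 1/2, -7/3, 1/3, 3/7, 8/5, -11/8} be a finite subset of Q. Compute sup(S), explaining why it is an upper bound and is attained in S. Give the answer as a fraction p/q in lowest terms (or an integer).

S is finite, so sup(S) = max(S).
Sorted decreasing:
8/5, 1/2, 3/7, 1/3, -11/8, -7/3, -8
The extremum is 8/5.
For every x in S, x <= 8/5. And 8/5 is in S, so it is attained.
Therefore sup(S) = 8/5.

8/5


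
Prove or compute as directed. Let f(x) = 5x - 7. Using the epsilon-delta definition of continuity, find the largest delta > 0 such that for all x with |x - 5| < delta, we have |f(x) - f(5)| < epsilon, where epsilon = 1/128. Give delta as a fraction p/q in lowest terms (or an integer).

We compute f(5) = 5*(5) - 7 = 18.
|f(x) - f(5)| = |5x - 7 - (18)| = |5(x - 5)| = 5|x - 5|.
We need 5|x - 5| < 1/128, i.e. |x - 5| < 1/128 / 5 = 1/640.
So any delta <= 1/640 works. Conversely, if delta > 1/640, then x = 5 + 1/640 satisfies |x - 5| = 1/640 < delta but |f(x) - f(5)| = 5 * 1/640 = 1/128, which is not < 1/128; so no larger delta works.
Hence the largest such delta is 1/640.

1/640


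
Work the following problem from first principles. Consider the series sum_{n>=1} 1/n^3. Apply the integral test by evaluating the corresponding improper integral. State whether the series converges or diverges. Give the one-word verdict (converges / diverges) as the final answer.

Let f(x) = x^(-3). Then f is positive, continuous, and decreasing on [1, infinity), so the integral test applies.
Compute the improper integral int_{1}^infinity f(x) dx:
  antiderivative F(x) = -1/(2*x^2).
  As x -> infinity, F(x) -> 0 (since p = 3 > 1).
  So int = F(infinity) - F(1) = 0 - (-1/2) = 1/2.
  Finite, so by the integral test, the series converges.

converges


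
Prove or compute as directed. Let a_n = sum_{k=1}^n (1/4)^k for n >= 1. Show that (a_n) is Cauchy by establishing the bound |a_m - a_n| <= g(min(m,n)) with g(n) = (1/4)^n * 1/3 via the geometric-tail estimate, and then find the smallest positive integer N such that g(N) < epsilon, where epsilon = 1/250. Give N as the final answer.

For m > n >= 1: |a_m - a_n| = sum_{k=n+1}^m (1/4)^k < sum_{k=n+1}^infinity (1/4)^k = (1/4)^(n+1) / (1 - 1/4) = (1/4)^n * (1/4) * (4/3) = (1/4)^n * 1/3.
So g(n) = (1/4)^n / 3. Since g(n) -> 0, (a_n) is Cauchy.
Now solve g(N) < 1/250: (1/4)^N / 3 < 1/250 <=> 4^N > 1 / (3 * 1/250) = 250/3.
Check powers of 4: 4^3 = 64 <= 250/3, 4^4 = 256 > 250/3.
So the smallest such N is 4. Check: g(4) = 1/(3 * 256) = 1/768 < 1/250.

4


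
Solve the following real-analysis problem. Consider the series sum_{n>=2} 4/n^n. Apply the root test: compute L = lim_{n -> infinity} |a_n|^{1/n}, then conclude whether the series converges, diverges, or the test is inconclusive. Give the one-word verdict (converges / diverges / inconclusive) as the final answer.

Let a_n denote the general term. Form |a_n|^(1/n) and simplify:
|a_n|^(1/n) = 2^(2/n)/n
Take the limit as n -> infinity: L = 0.
Since L = 0 < 1, the root test implies convergence.

converges


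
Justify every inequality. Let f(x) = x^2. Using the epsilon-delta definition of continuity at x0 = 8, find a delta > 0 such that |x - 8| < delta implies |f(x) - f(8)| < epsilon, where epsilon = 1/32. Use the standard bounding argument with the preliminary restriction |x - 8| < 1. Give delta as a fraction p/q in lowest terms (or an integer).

Factor: |x^2 - (8)^2| = |x - 8| * |x + 8|.
Impose |x - 8| < 1 first. Then |x + 8| = |(x - 8) + 2*(8)| <= |x - 8| + 2*|8| < 1 + 16 = 17.
So |x^2 - (8)^2| < delta * 17.
We need delta * 17 <= 1/32, i.e. delta <= 1/32/17 = 1/544.
Since 1/544 < 1, this is tighter than 1; take delta = 1/544.
So delta = 1/544 works.

1/544


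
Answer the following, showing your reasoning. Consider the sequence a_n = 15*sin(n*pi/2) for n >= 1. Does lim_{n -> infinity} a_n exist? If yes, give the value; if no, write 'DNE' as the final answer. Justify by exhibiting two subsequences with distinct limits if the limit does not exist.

Examine the behaviour of a_n along subsequences.
a_{4k+1} = 15*sin(pi/2 + 2k*pi) = 15 -> 15. a_{4k+3} = 15*sin(3pi/2 + 2k*pi) = -15 -> -15.
Since these two subsequential limits are 15 and -15, distinct, the full sequence cannot converge (a convergent sequence has all subsequences tending to the same limit). So lim a_n does not exist.

DNE


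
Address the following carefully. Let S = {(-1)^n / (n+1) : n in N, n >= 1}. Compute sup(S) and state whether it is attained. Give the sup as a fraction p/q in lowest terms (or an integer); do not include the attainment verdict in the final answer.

Analysis:
- Values: -1/2, 1/3, -1/4, 1/5, -1/6, ...
- Positive terms (even n): 1/(2+1), 1/(4+1), ... decreasing -> max = 1/3 (n=2).
- Negative terms (odd n): -1/(1+1), -1/(3+1), ... increasing -> min = -1/2 (n=1).
- So sup = 1/3 (attained at n=2); inf = -1/2 (attained at n=1).
Conclusion: sup(S) = 1/3, attained in S.

1/3


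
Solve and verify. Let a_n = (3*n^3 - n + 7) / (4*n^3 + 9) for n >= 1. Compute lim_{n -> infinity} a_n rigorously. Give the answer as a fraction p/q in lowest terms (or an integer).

Divide numerator and denominator by n^3, the highest power:
numerator / n^3 = 3 - 1/n^2 + 7/n^3
denominator / n^3 = 4 + 9/n^3
As n -> infinity, all terms of the form c/n^k (k >= 1) tend to 0.
So numerator / n^3 -> 3 and denominator / n^3 -> 4.
Therefore lim a_n = 3/4.

3/4


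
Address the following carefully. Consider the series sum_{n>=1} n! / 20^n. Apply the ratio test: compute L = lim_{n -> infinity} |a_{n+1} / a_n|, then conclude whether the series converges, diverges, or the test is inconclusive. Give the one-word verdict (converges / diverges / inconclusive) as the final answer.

Let a_n denote the general term. Form the ratio a_{n+1}/a_n and simplify:
a_{n+1}/a_n = n/20 + 1/20
Take the limit as n -> infinity: L = infinity.
Since L = infinity > 1 (or L = infinity), the ratio test implies the series diverges.

diverges


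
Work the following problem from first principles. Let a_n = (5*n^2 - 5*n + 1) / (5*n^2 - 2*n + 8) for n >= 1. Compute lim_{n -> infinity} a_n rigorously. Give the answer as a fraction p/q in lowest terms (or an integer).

Divide numerator and denominator by n^2, the highest power:
numerator / n^2 = 5 - 5/n + n^(-2)
denominator / n^2 = 5 - 2/n + 8/n^2
As n -> infinity, all terms of the form c/n^k (k >= 1) tend to 0.
So numerator / n^2 -> 5 and denominator / n^2 -> 5.
Therefore lim a_n = 1.

1


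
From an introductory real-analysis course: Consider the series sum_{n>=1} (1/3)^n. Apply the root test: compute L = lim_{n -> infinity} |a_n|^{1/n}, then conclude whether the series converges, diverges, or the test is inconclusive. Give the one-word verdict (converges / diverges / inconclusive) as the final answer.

Let a_n denote the general term. Form |a_n|^(1/n) and simplify:
|a_n|^(1/n) = 1/3
Take the limit as n -> infinity: L = 1/3.
Since L = 1/3 < 1, the root test implies convergence.

converges


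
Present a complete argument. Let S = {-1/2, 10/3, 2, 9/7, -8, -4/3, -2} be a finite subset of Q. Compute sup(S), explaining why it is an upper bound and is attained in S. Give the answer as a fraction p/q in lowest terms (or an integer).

S is finite, so sup(S) = max(S).
Sorted decreasing:
10/3, 2, 9/7, -1/2, -4/3, -2, -8
The extremum is 10/3.
For every x in S, x <= 10/3. And 10/3 is in S, so it is attained.
Therefore sup(S) = 10/3.

10/3


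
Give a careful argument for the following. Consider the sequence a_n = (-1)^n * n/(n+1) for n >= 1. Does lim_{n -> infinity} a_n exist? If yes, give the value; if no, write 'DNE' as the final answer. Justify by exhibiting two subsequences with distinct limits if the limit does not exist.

Examine the behaviour of a_n along subsequences.
a_{2k} = 2k/(2k+1) -> 1. a_{2k+1} = -(2k+1)/(2k+2) -> -1.
Since these two subsequential limits are 1 and -1, distinct, the full sequence cannot converge (a convergent sequence has all subsequences tending to the same limit). So lim a_n does not exist.

DNE


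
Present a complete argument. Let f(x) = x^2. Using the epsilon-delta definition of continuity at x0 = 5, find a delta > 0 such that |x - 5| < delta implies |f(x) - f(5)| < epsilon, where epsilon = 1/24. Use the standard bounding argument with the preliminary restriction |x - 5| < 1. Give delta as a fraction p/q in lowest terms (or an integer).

Factor: |x^2 - (5)^2| = |x - 5| * |x + 5|.
Impose |x - 5| < 1 first. Then |x + 5| = |(x - 5) + 2*(5)| <= |x - 5| + 2*|5| < 1 + 10 = 11.
So |x^2 - (5)^2| < delta * 11.
We need delta * 11 <= 1/24, i.e. delta <= 1/24/11 = 1/264.
Since 1/264 < 1, this is tighter than 1; take delta = 1/264.
So delta = 1/264 works.

1/264


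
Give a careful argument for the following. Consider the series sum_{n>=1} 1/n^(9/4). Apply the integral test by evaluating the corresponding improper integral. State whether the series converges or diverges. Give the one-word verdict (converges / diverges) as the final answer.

Let f(x) = x^(-9/4). Then f is positive, continuous, and decreasing on [1, infinity), so the integral test applies.
Compute the improper integral int_{1}^infinity f(x) dx:
  antiderivative F(x) = -4/(5*x^(5/4)).
  As x -> infinity, F(x) -> 0 (since p = 9/4 > 1).
  So int = F(infinity) - F(1) = 0 - (-4/5) = 4/5.
  Finite, so by the integral test, the series converges.

converges


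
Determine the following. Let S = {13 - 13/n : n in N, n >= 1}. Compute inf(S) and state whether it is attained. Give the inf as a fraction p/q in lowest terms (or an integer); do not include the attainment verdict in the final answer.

Analysis:
- Values: 0, 13/2, 26/3, 39/4, ... strictly increasing.
- Minimum is 0 (n=1); inf = 0 (attained).
- 13 - 13/n -> 13 from below; sup = 13, not attained.
Conclusion: inf(S) = 0, attained in S.

0


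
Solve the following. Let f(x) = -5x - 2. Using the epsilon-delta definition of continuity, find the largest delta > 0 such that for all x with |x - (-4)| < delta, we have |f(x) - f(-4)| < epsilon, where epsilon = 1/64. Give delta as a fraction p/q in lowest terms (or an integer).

We compute f(-4) = -5*(-4) - 2 = 18.
|f(x) - f(-4)| = |-5x - 2 - (18)| = |-5(x - (-4))| = 5|x - (-4)|.
We need 5|x - (-4)| < 1/64, i.e. |x - (-4)| < 1/64 / 5 = 1/320.
So any delta <= 1/320 works. Conversely, if delta > 1/320, then x = -4 + 1/320 satisfies |x - (-4)| = 1/320 < delta but |f(x) - f(-4)| = 5 * 1/320 = 1/64, which is not < 1/64; so no larger delta works.
Hence the largest such delta is 1/320.

1/320


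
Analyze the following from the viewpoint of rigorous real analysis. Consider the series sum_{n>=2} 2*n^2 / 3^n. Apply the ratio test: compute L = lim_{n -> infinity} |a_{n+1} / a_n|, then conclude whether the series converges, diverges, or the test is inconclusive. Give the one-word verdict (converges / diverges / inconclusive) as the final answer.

Let a_n denote the general term. Form the ratio a_{n+1}/a_n and simplify:
a_{n+1}/a_n = (n + 1)^2/(3*n^2)
Take the limit as n -> infinity: L = 1/3.
Since L = 1/3 < 1, the ratio test implies the series converges.

converges


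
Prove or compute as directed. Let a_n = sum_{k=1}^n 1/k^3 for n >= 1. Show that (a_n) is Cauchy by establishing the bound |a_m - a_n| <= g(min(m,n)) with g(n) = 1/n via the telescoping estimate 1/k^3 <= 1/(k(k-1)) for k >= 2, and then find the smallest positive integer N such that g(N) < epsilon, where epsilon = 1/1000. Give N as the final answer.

For m > n >= 1: |a_m - a_n| = sum_{k=n+1}^m 1/k^3.
Use 1/k^3 <= 1/(k(k-1)) = 1/(k-1) - 1/k for k >= 2 (which holds since k^3 >= k^2 >= k(k-1) for k >= 2):
sum_{k=n+1}^m 1/k^3 <= sum_{k=n+1}^m (1/(k-1) - 1/k) = 1/n - 1/m <= 1/n.
By symmetry the same bound holds with n,m swapped, so |a_m - a_n| <= 1/min(m,n) = g(min(m,n)). Since g(n) -> 0, (a_n) is Cauchy.
Now solve g(N) < 1/1000: 1/N < 1/1000 <=> N > 1/(1/1000) = 1000.
The smallest integer strictly greater than 1000 is N = 1001.
Check: g(1001) = 1/1001 < 1/1000; g(1000) = 1/1000 >= 1/1000. So N = 1001.

1001


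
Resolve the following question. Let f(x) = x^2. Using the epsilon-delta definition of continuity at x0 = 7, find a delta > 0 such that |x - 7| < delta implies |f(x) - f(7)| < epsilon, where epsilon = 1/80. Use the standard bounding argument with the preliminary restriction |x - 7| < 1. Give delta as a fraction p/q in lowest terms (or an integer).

Factor: |x^2 - (7)^2| = |x - 7| * |x + 7|.
Impose |x - 7| < 1 first. Then |x + 7| = |(x - 7) + 2*(7)| <= |x - 7| + 2*|7| < 1 + 14 = 15.
So |x^2 - (7)^2| < delta * 15.
We need delta * 15 <= 1/80, i.e. delta <= 1/80/15 = 1/1200.
Since 1/1200 < 1, this is tighter than 1; take delta = 1/1200.
So delta = 1/1200 works.

1/1200


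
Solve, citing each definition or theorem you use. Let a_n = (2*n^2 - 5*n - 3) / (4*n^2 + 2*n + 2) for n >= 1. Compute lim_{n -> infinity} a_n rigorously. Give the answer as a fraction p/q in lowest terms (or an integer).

Divide numerator and denominator by n^2, the highest power:
numerator / n^2 = 2 - 5/n - 3/n^2
denominator / n^2 = 4 + 2/n + 2/n^2
As n -> infinity, all terms of the form c/n^k (k >= 1) tend to 0.
So numerator / n^2 -> 2 and denominator / n^2 -> 4.
Therefore lim a_n = 1/2.

1/2


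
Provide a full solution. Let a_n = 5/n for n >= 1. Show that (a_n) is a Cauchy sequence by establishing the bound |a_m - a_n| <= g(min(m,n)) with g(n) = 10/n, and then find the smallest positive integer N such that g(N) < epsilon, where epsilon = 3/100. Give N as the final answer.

For any m, n >= 1, by the triangle inequality:
|a_m - a_n| = |5/m - 5/n| <= 5*1/m + 5*1/n <= 10/min(m,n).
So g(n) = 10/n bounds the Cauchy difference. Since g(n) -> 0, (a_n) is Cauchy.
Now solve g(N) < 3/100: 10/N < 3/100 <=> N > 10 / (3/100) = 1000/3.
The smallest integer strictly greater than 1000/3 is N = 334.
Check: g(334) = 10/334 = 5/167 < 3/100; g(333) = 10/333 >= 3/100. So N = 334.

334


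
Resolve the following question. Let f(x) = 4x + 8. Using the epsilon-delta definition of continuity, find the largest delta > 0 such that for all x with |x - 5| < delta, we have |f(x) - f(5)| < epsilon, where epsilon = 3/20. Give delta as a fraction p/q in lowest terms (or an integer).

We compute f(5) = 4*(5) + 8 = 28.
|f(x) - f(5)| = |4x + 8 - (28)| = |4(x - 5)| = 4|x - 5|.
We need 4|x - 5| < 3/20, i.e. |x - 5| < 3/20 / 4 = 3/80.
So any delta <= 3/80 works. Conversely, if delta > 3/80, then x = 5 + 3/80 satisfies |x - 5| = 3/80 < delta but |f(x) - f(5)| = 4 * 3/80 = 3/20, which is not < 3/20; so no larger delta works.
Hence the largest such delta is 3/80.

3/80


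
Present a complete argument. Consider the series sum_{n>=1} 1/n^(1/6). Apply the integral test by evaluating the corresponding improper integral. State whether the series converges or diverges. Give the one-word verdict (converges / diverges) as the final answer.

Let f(x) = x^(-1/6). Then f is positive, continuous, and decreasing on [1, infinity), so the integral test applies.
Compute the improper integral int_{1}^infinity f(x) dx:
  antiderivative F(x) = 6*x^(5/6)/5.
  As x -> infinity, F(x) -> infinity (since p = 1/6 < 1).
  So the integral diverges. By the integral test, the series diverges.

diverges


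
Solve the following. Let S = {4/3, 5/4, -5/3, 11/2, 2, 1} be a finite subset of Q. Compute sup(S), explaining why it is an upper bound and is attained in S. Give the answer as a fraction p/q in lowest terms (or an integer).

S is finite, so sup(S) = max(S).
Sorted decreasing:
11/2, 2, 4/3, 5/4, 1, -5/3
The extremum is 11/2.
For every x in S, x <= 11/2. And 11/2 is in S, so it is attained.
Therefore sup(S) = 11/2.

11/2


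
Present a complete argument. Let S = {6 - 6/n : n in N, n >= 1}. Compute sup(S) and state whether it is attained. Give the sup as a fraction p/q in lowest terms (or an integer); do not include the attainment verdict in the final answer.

Analysis:
- Values: 0, 3, 4, 9/2, ... strictly increasing.
- Minimum is 0 (n=1); inf = 0 (attained).
- 6 - 6/n -> 6 from below; sup = 6, not attained.
Conclusion: sup(S) = 6, not attained in S.

6


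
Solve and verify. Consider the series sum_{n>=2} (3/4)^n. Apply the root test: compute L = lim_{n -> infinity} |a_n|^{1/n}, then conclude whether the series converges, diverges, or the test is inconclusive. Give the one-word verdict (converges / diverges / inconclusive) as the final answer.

Let a_n denote the general term. Form |a_n|^(1/n) and simplify:
|a_n|^(1/n) = 3/4
Take the limit as n -> infinity: L = 3/4.
Since L = 3/4 < 1, the root test implies convergence.

converges


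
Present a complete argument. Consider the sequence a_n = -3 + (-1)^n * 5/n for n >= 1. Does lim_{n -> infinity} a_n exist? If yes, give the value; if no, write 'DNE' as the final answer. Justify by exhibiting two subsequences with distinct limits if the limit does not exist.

Examine the behaviour of a_n along subsequences.
Even-n subsequence a_{2k} = -3 + 5/(2k) -> -3. Odd-n subsequence a_{2k+1} = -3 - 5/(2k+1) -> -3. Both tend to -3, which suggests the limit is -3; verify directly.
|a_n - (-3)| = |(-1)^n * 5/n| = 5/n for every n >= 1.
Given epsilon > 0, choose a positive integer N > 5/epsilon. Then for all n >= N, |a_n - (-3)| = 5/n <= 5/N < epsilon.
So by the definition of the limit, lim a_n exists and equals -3.

-3


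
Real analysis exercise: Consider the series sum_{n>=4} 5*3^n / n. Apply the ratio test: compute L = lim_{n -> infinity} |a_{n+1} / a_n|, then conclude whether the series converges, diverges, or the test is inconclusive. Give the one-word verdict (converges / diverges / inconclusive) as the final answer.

Let a_n denote the general term. Form the ratio a_{n+1}/a_n and simplify:
a_{n+1}/a_n = 3*n/(n + 1)
Take the limit as n -> infinity: L = 3.
Since L = 3 > 1 (or L = infinity), the ratio test implies the series diverges.

diverges


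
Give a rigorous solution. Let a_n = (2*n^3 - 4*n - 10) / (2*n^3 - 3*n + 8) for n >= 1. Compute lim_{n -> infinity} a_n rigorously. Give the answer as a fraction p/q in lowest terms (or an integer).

Divide numerator and denominator by n^3, the highest power:
numerator / n^3 = 2 - 4/n^2 - 10/n^3
denominator / n^3 = 2 - 3/n^2 + 8/n^3
As n -> infinity, all terms of the form c/n^k (k >= 1) tend to 0.
So numerator / n^3 -> 2 and denominator / n^3 -> 2.
Therefore lim a_n = 1.

1


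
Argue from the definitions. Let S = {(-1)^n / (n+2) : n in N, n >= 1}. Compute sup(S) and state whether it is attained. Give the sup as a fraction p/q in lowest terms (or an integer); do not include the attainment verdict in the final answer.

Analysis:
- Values: -1/3, 1/4, -1/5, 1/6, -1/7, ...
- Positive terms (even n): 1/(2+2), 1/(4+2), ... decreasing -> max = 1/4 (n=2).
- Negative terms (odd n): -1/(1+2), -1/(3+2), ... increasing -> min = -1/3 (n=1).
- So sup = 1/4 (attained at n=2); inf = -1/3 (attained at n=1).
Conclusion: sup(S) = 1/4, attained in S.

1/4


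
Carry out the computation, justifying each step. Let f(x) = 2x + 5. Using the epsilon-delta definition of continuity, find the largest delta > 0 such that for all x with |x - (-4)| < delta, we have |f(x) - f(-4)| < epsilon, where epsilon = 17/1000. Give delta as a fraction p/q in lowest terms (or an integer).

We compute f(-4) = 2*(-4) + 5 = -3.
|f(x) - f(-4)| = |2x + 5 - (-3)| = |2(x - (-4))| = 2|x - (-4)|.
We need 2|x - (-4)| < 17/1000, i.e. |x - (-4)| < 17/1000 / 2 = 17/2000.
So any delta <= 17/2000 works. Conversely, if delta > 17/2000, then x = -4 + 17/2000 satisfies |x - (-4)| = 17/2000 < delta but |f(x) - f(-4)| = 2 * 17/2000 = 17/1000, which is not < 17/1000; so no larger delta works.
Hence the largest such delta is 17/2000.

17/2000


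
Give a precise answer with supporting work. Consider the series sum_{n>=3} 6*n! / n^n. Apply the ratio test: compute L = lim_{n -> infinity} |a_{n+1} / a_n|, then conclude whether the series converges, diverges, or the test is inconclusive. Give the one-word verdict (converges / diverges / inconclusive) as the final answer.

Let a_n denote the general term. Form the ratio a_{n+1}/a_n and simplify:
a_{n+1}/a_n = (n/(n + 1))^n
Take the limit as n -> infinity: L = exp(-1).
Since L = exp(-1) < 1, the ratio test implies the series converges.

converges


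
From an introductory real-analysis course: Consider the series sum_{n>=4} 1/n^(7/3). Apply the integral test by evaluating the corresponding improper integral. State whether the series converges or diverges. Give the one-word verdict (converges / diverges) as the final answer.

Let f(x) = x^(-7/3). Then f is positive, continuous, and decreasing on [4, infinity), so the integral test applies.
Compute the improper integral int_{4}^infinity f(x) dx:
  antiderivative F(x) = -3/(4*x^(4/3)).
  As x -> infinity, F(x) -> 0 (since p = 7/3 > 1).
  So int = F(infinity) - F(4) = 0 - (-3*2^(1/3)/32) = 3*2^(1/3)/32.
  Finite, so by the integral test, the series converges.

converges


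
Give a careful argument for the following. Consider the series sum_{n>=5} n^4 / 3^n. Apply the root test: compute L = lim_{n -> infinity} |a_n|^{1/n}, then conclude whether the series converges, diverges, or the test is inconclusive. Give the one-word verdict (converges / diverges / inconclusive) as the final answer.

Let a_n denote the general term. Form |a_n|^(1/n) and simplify:
|a_n|^(1/n) = n^(4/n)/3
Take the limit as n -> infinity: L = 1/3.
Since L = 1/3 < 1, the root test implies convergence.

converges


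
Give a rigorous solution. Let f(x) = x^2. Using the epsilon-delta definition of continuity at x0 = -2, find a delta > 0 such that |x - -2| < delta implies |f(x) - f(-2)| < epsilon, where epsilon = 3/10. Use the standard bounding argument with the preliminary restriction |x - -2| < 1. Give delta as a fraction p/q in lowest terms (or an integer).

Factor: |x^2 - (-2)^2| = |x - -2| * |x + -2|.
Impose |x - -2| < 1 first. Then |x + -2| = |(x - -2) + 2*(-2)| <= |x - -2| + 2*|-2| < 1 + 4 = 5.
So |x^2 - (-2)^2| < delta * 5.
We need delta * 5 <= 3/10, i.e. delta <= 3/10/5 = 3/50.
Since 3/50 < 1, this is tighter than 1; take delta = 3/50.
So delta = 3/50 works.

3/50


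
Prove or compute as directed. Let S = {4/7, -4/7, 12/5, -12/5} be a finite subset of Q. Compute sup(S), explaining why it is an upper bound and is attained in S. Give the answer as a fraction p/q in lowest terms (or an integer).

S is finite, so sup(S) = max(S).
Sorted decreasing:
12/5, 4/7, -4/7, -12/5
The extremum is 12/5.
For every x in S, x <= 12/5. And 12/5 is in S, so it is attained.
Therefore sup(S) = 12/5.

12/5


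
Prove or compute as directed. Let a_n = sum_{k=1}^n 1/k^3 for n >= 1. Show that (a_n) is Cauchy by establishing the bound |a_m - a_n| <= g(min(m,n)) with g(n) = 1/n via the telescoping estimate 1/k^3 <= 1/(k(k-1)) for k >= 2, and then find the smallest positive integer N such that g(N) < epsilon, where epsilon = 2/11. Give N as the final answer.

For m > n >= 1: |a_m - a_n| = sum_{k=n+1}^m 1/k^3.
Use 1/k^3 <= 1/(k(k-1)) = 1/(k-1) - 1/k for k >= 2 (which holds since k^3 >= k^2 >= k(k-1) for k >= 2):
sum_{k=n+1}^m 1/k^3 <= sum_{k=n+1}^m (1/(k-1) - 1/k) = 1/n - 1/m <= 1/n.
By symmetry the same bound holds with n,m swapped, so |a_m - a_n| <= 1/min(m,n) = g(min(m,n)). Since g(n) -> 0, (a_n) is Cauchy.
Now solve g(N) < 2/11: 1/N < 2/11 <=> N > 1/(2/11) = 11/2.
The smallest integer strictly greater than 11/2 is N = 6.
Check: g(6) = 1/6 < 2/11; g(5) = 1/5 >= 2/11. So N = 6.

6


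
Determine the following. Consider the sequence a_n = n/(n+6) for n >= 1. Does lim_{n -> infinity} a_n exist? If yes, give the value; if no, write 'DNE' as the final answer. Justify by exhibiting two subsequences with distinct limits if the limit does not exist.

Examine the behaviour of a_n along subsequences.
Even-n subsequence a_{2k} = (2k)/(2k+6) -> 1. Odd-n subsequence a_{2k+1} = (2k+1)/(2k+7) -> 1. Both tend to 1, which suggests the limit is 1; verify directly.
|a_n - 1| = |n - (n+6)| / (n+6) = 6/(n+6) < 6/n for every n >= 1.
Given epsilon > 0, choose a positive integer N > 6/epsilon. Then for all n >= N, |a_n - 1| < 6/n <= 6/N < epsilon.
So by the definition of the limit, lim a_n exists and equals 1.

1


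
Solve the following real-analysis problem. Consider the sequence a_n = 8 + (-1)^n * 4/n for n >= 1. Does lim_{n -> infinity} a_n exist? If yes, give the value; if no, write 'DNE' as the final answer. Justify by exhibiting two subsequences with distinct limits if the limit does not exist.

Examine the behaviour of a_n along subsequences.
Even-n subsequence a_{2k} = 8 + 4/(2k) -> 8. Odd-n subsequence a_{2k+1} = 8 - 4/(2k+1) -> 8. Both tend to 8, which suggests the limit is 8; verify directly.
|a_n - 8| = |(-1)^n * 4/n| = 4/n for every n >= 1.
Given epsilon > 0, choose a positive integer N > 4/epsilon. Then for all n >= N, |a_n - 8| = 4/n <= 4/N < epsilon.
So by the definition of the limit, lim a_n exists and equals 8.

8


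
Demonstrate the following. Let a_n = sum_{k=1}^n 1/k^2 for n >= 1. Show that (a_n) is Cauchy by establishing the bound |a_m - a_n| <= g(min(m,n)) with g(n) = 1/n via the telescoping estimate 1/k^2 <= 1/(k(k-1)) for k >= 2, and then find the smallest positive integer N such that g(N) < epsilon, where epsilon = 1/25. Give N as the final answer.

For m > n >= 1: |a_m - a_n| = sum_{k=n+1}^m 1/k^2.
Use 1/k^2 <= 1/(k(k-1)) = 1/(k-1) - 1/k for k >= 2:
sum_{k=n+1}^m 1/k^2 <= sum_{k=n+1}^m (1/(k-1) - 1/k) = 1/n - 1/m <= 1/n.
By symmetry the same bound holds with n,m swapped, so |a_m - a_n| <= 1/min(m,n) = g(min(m,n)). Since g(n) -> 0, (a_n) is Cauchy.
Now solve g(N) < 1/25: 1/N < 1/25 <=> N > 1/(1/25) = 25.
The smallest integer strictly greater than 25 is N = 26.
Check: g(26) = 1/26 < 1/25; g(25) = 1/25 >= 1/25. So N = 26.

26


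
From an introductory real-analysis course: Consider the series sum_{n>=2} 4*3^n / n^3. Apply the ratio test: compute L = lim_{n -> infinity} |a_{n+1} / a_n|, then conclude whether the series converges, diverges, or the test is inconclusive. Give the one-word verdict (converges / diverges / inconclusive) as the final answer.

Let a_n denote the general term. Form the ratio a_{n+1}/a_n and simplify:
a_{n+1}/a_n = 3*n^3/(n + 1)^3
Take the limit as n -> infinity: L = 3.
Since L = 3 > 1 (or L = infinity), the ratio test implies the series diverges.

diverges


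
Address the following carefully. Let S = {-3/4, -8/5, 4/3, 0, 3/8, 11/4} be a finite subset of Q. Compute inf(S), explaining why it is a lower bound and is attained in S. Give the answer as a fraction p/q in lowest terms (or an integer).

S is finite, so inf(S) = min(S).
Sorted increasing:
-8/5, -3/4, 0, 3/8, 4/3, 11/4
The extremum is -8/5.
For every x in S, x >= -8/5. And -8/5 is in S, so it is attained.
Therefore inf(S) = -8/5.

-8/5


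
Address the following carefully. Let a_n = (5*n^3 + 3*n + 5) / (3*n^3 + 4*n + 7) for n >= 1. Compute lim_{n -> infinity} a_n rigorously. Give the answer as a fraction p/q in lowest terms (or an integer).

Divide numerator and denominator by n^3, the highest power:
numerator / n^3 = 5 + 3/n^2 + 5/n^3
denominator / n^3 = 3 + 4/n^2 + 7/n^3
As n -> infinity, all terms of the form c/n^k (k >= 1) tend to 0.
So numerator / n^3 -> 5 and denominator / n^3 -> 3.
Therefore lim a_n = 5/3.

5/3


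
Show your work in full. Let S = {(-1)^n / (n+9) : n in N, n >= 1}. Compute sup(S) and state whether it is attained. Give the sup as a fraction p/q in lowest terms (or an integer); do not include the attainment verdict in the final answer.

Analysis:
- Values: -1/10, 1/11, -1/12, 1/13, -1/14, ...
- Positive terms (even n): 1/(2+9), 1/(4+9), ... decreasing -> max = 1/11 (n=2).
- Negative terms (odd n): -1/(1+9), -1/(3+9), ... increasing -> min = -1/10 (n=1).
- So sup = 1/11 (attained at n=2); inf = -1/10 (attained at n=1).
Conclusion: sup(S) = 1/11, attained in S.

1/11


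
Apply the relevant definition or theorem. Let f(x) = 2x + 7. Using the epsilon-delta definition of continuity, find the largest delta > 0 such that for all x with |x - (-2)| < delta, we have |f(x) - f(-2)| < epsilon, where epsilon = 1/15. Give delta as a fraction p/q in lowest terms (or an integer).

We compute f(-2) = 2*(-2) + 7 = 3.
|f(x) - f(-2)| = |2x + 7 - (3)| = |2(x - (-2))| = 2|x - (-2)|.
We need 2|x - (-2)| < 1/15, i.e. |x - (-2)| < 1/15 / 2 = 1/30.
So any delta <= 1/30 works. Conversely, if delta > 1/30, then x = -2 + 1/30 satisfies |x - (-2)| = 1/30 < delta but |f(x) - f(-2)| = 2 * 1/30 = 1/15, which is not < 1/15; so no larger delta works.
Hence the largest such delta is 1/30.

1/30


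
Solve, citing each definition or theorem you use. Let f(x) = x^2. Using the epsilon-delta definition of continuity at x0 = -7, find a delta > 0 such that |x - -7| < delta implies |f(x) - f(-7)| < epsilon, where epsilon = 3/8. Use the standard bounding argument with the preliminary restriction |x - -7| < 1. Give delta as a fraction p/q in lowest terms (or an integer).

Factor: |x^2 - (-7)^2| = |x - -7| * |x + -7|.
Impose |x - -7| < 1 first. Then |x + -7| = |(x - -7) + 2*(-7)| <= |x - -7| + 2*|-7| < 1 + 14 = 15.
So |x^2 - (-7)^2| < delta * 15.
We need delta * 15 <= 3/8, i.e. delta <= 3/8/15 = 1/40.
Since 1/40 < 1, this is tighter than 1; take delta = 1/40.
So delta = 1/40 works.

1/40


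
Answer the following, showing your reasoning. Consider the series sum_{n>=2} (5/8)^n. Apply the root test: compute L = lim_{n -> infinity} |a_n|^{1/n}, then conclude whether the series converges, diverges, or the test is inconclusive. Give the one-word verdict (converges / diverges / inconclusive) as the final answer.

Let a_n denote the general term. Form |a_n|^(1/n) and simplify:
|a_n|^(1/n) = 5/8
Take the limit as n -> infinity: L = 5/8.
Since L = 5/8 < 1, the root test implies convergence.

converges


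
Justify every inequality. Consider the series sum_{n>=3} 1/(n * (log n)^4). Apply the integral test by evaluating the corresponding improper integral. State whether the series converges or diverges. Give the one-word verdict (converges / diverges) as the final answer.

Let f(x) = 1/(x*log(x)^4). Then f is positive, continuous, and decreasing on [3, infinity), so the integral test applies.
Compute the improper integral int_{3}^infinity f(x) dx:
  antiderivative F(x) = -1/(3*log(x)^3).
  F(x) -> 0 as x -> infinity.  int = 0 - F(3) = 1/(3*log(3)^3) < infinity. By the integral test, the series converges.

converges


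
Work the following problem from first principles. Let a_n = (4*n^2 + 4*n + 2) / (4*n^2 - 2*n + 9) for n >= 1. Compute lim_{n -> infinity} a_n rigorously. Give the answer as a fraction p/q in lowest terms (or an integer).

Divide numerator and denominator by n^2, the highest power:
numerator / n^2 = 4 + 4/n + 2/n^2
denominator / n^2 = 4 - 2/n + 9/n^2
As n -> infinity, all terms of the form c/n^k (k >= 1) tend to 0.
So numerator / n^2 -> 4 and denominator / n^2 -> 4.
Therefore lim a_n = 1.

1


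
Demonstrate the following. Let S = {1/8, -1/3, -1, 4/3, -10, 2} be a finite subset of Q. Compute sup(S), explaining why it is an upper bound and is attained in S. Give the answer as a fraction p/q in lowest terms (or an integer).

S is finite, so sup(S) = max(S).
Sorted decreasing:
2, 4/3, 1/8, -1/3, -1, -10
The extremum is 2.
For every x in S, x <= 2. And 2 is in S, so it is attained.
Therefore sup(S) = 2.

2


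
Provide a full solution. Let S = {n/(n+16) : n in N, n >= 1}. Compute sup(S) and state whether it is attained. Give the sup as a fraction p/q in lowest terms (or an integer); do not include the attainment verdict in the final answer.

Analysis:
- Values: 1/17, 1/9, 3/19, 1/5, ... strictly increasing.
- Minimum is 1/17 (n=1); inf = 1/17 (attained).
- n/(n+16) = 1 - 16/(n+16) -> 1 from below as n -> infinity, and never equals 1.
- So sup = 1 (not attained).
Conclusion: sup(S) = 1, not attained in S.

1


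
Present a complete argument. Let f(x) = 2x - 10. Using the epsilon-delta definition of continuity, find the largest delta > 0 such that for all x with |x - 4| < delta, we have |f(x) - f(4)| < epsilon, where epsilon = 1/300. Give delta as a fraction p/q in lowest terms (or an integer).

We compute f(4) = 2*(4) - 10 = -2.
|f(x) - f(4)| = |2x - 10 - (-2)| = |2(x - 4)| = 2|x - 4|.
We need 2|x - 4| < 1/300, i.e. |x - 4| < 1/300 / 2 = 1/600.
So any delta <= 1/600 works. Conversely, if delta > 1/600, then x = 4 + 1/600 satisfies |x - 4| = 1/600 < delta but |f(x) - f(4)| = 2 * 1/600 = 1/300, which is not < 1/300; so no larger delta works.
Hence the largest such delta is 1/600.

1/600


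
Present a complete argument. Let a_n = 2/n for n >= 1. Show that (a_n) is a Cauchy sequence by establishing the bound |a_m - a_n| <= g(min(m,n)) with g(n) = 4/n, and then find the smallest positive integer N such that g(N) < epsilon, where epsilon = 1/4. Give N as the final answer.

For any m, n >= 1, by the triangle inequality:
|a_m - a_n| = |2/m - 2/n| <= 2*1/m + 2*1/n <= 4/min(m,n).
So g(n) = 4/n bounds the Cauchy difference. Since g(n) -> 0, (a_n) is Cauchy.
Now solve g(N) < 1/4: 4/N < 1/4 <=> N > 4 / (1/4) = 16.
The smallest integer strictly greater than 16 is N = 17.
Check: g(17) = 4/17 = 4/17 < 1/4; g(16) = 1/4 >= 1/4. So N = 17.

17


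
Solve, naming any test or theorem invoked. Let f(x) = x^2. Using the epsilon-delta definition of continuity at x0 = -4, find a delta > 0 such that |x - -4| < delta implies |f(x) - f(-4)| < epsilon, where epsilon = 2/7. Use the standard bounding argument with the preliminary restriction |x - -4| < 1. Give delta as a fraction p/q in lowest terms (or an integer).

Factor: |x^2 - (-4)^2| = |x - -4| * |x + -4|.
Impose |x - -4| < 1 first. Then |x + -4| = |(x - -4) + 2*(-4)| <= |x - -4| + 2*|-4| < 1 + 8 = 9.
So |x^2 - (-4)^2| < delta * 9.
We need delta * 9 <= 2/7, i.e. delta <= 2/7/9 = 2/63.
Since 2/63 < 1, this is tighter than 1; take delta = 2/63.
So delta = 2/63 works.

2/63


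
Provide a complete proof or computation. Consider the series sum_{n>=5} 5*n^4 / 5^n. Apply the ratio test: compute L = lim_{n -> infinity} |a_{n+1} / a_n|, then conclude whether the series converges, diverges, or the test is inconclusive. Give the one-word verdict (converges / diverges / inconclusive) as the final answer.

Let a_n denote the general term. Form the ratio a_{n+1}/a_n and simplify:
a_{n+1}/a_n = (n + 1)^4/(5*n^4)
Take the limit as n -> infinity: L = 1/5.
Since L = 1/5 < 1, the ratio test implies the series converges.

converges


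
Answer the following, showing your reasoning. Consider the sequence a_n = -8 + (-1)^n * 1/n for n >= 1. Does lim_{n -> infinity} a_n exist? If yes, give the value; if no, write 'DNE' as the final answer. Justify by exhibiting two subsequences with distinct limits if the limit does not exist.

Examine the behaviour of a_n along subsequences.
Even-n subsequence a_{2k} = -8 + 1/(2k) -> -8. Odd-n subsequence a_{2k+1} = -8 - 1/(2k+1) -> -8. Both tend to -8, which suggests the limit is -8; verify directly.
|a_n - (-8)| = |(-1)^n * 1/n| = 1/n for every n >= 1.
Given epsilon > 0, choose a positive integer N > 1/epsilon. Then for all n >= N, |a_n - (-8)| = 1/n <= 1/N < epsilon.
So by the definition of the limit, lim a_n exists and equals -8.

-8
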